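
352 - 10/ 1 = 342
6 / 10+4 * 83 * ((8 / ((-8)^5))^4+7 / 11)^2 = 1618294640475752782667091921650727 / 11983259580282481061023522488320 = 135.05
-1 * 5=-5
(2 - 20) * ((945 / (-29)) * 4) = 68040 / 29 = 2346.21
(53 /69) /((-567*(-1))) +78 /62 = 1527440 /1212813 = 1.26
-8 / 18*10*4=-160 / 9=-17.78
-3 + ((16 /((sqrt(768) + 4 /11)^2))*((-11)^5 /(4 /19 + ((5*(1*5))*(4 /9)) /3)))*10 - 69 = -8423.27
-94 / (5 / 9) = -846 / 5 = -169.20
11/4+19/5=131/20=6.55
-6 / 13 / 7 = -6 / 91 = -0.07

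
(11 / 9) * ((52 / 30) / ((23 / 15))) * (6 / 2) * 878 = 251108 / 69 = 3639.25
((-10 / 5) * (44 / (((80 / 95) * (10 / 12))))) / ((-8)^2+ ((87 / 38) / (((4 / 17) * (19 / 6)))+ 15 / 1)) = -905388 / 592565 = -1.53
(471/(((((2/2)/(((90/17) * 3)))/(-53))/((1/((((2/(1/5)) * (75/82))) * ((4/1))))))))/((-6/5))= 9030.73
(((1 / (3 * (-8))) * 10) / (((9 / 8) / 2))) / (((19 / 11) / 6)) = -440 / 171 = -2.57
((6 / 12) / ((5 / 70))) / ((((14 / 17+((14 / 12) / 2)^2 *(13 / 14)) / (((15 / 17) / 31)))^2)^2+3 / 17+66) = 41445935677440000 / 15210109133927646644417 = 0.00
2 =2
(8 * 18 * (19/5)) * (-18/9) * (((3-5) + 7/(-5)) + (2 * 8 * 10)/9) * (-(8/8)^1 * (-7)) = -2753632/25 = -110145.28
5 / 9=0.56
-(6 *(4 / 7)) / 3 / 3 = -8 / 21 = -0.38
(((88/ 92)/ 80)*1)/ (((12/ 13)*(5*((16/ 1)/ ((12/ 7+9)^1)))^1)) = 0.00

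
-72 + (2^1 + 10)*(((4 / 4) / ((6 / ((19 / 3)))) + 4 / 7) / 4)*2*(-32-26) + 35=-603.19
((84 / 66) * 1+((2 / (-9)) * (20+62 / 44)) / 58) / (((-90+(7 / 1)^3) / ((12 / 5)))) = 4558 / 403535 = 0.01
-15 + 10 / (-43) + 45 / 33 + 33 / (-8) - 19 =-139985 / 3784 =-36.99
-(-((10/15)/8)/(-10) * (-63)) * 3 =63/40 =1.58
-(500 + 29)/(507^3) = -529/130323843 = -0.00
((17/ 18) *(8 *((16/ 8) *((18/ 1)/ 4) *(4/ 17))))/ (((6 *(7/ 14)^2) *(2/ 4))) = 21.33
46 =46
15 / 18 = 5 / 6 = 0.83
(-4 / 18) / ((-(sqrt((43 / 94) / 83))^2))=15604 / 387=40.32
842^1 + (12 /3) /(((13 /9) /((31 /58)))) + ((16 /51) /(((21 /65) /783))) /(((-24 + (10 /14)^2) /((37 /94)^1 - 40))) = 43348464064 /20394569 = 2125.49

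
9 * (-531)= -4779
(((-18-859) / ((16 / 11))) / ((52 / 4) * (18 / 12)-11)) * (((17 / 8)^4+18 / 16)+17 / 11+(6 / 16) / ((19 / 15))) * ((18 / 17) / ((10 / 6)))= -473471289711 / 449822720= -1052.57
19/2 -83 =-147/2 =-73.50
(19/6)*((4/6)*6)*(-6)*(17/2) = -646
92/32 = 23/8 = 2.88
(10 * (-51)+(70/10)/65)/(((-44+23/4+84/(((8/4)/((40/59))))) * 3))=7821748/449865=17.39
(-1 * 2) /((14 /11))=-11 /7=-1.57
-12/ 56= -3/ 14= -0.21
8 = 8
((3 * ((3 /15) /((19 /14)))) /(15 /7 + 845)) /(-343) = -3 /1971725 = -0.00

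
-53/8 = -6.62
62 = 62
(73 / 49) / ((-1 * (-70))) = 73 / 3430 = 0.02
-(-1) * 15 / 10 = 1.50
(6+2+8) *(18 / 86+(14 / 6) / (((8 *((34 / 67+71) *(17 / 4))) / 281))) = 80520520 / 10506663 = 7.66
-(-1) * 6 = 6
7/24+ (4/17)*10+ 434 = 178151/408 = 436.64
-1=-1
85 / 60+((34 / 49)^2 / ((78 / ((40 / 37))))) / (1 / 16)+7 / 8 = 66477815 / 27717144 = 2.40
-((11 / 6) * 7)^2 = -5929 / 36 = -164.69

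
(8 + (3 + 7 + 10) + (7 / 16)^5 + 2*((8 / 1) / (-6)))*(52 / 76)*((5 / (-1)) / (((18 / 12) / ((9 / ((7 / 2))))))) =-5183242805 / 34865152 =-148.67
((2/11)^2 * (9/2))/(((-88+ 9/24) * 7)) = -144/593747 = -0.00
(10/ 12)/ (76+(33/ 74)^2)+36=9015662/ 250359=36.01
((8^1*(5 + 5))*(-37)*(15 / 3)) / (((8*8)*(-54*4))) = 925 / 864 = 1.07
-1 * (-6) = 6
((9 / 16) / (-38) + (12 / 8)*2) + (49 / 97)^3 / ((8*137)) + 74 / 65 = 20377355754427 / 4941430663520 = 4.12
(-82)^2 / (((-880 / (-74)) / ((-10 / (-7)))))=62197 / 77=807.75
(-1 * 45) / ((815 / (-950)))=8550 / 163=52.45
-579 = -579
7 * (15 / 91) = 15 / 13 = 1.15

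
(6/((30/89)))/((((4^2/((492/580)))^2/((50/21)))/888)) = 105.78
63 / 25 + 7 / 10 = 161 / 50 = 3.22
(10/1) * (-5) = -50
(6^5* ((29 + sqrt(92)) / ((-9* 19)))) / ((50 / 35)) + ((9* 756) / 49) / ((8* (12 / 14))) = -343089 / 380 - 6048* sqrt(23) / 95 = -1208.18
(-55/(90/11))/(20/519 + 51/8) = -83732/79887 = -1.05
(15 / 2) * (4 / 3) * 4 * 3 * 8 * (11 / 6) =1760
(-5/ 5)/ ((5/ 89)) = -89/ 5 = -17.80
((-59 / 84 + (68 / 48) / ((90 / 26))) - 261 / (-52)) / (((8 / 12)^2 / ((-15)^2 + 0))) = 3483615 / 1456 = 2392.59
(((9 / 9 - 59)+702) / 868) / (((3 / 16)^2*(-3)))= -5888 / 837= -7.03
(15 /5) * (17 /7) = 51 /7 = 7.29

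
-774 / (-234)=43 / 13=3.31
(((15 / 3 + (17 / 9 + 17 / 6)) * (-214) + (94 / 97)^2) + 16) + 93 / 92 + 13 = -15967763851 / 7790652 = -2049.61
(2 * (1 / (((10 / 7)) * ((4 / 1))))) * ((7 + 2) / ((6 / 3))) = 63 / 40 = 1.58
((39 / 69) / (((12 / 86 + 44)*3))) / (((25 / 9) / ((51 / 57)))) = 2193 / 1595050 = 0.00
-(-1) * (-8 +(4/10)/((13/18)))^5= -26559922791424/1160290625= -22890.75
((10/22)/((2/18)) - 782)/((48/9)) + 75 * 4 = 27129/176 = 154.14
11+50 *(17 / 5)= 181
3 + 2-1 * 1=4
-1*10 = -10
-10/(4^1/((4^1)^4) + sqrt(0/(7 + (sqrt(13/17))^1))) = -640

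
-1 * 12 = -12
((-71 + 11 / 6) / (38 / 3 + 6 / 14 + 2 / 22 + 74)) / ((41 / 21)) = -134211 / 330296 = -0.41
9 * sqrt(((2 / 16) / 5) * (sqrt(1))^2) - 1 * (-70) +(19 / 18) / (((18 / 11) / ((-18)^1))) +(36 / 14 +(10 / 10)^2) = 63.38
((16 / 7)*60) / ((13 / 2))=1920 / 91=21.10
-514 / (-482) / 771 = 0.00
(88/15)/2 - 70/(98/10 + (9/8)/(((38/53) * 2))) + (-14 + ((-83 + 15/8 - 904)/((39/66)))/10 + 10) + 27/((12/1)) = -8640938179/50196120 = -172.14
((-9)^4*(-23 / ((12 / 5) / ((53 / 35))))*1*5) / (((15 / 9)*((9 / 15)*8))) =-13329765 / 224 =-59507.88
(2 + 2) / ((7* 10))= 2 / 35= 0.06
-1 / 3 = -0.33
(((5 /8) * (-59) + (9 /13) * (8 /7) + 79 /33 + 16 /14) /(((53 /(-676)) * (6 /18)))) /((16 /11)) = 191789 /224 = 856.20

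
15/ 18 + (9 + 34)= 263/ 6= 43.83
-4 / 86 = -0.05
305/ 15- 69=-146/ 3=-48.67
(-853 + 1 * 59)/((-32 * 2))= 397/32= 12.41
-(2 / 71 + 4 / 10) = -152 / 355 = -0.43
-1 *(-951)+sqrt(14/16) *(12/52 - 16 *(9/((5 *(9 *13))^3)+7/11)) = 951 - 2434931051 *sqrt(14)/978763500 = 941.69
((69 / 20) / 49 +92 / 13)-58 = -647863 / 12740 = -50.85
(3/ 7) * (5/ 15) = 1/ 7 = 0.14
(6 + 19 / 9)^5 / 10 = 2073071593 / 590490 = 3510.76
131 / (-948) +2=1765 / 948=1.86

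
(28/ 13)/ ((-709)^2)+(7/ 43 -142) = -39856067243/ 280998679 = -141.84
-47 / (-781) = 47 / 781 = 0.06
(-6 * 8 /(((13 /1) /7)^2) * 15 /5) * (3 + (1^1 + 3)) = -49392 /169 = -292.26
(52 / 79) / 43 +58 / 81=201238 / 275157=0.73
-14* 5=-70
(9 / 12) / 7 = 3 / 28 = 0.11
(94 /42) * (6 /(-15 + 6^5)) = 94 /54327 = 0.00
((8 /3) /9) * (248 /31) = 2.37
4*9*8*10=2880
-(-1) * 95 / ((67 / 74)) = 7030 / 67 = 104.93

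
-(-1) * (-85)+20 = -65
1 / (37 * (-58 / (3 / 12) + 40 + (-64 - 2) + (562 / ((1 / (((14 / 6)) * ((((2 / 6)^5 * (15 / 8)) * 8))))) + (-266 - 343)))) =-243 / 7067407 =-0.00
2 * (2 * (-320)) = -1280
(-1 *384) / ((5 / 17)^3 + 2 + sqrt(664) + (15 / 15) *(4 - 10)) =-18537652992 *sqrt(166) / 15646042087 - 36839481984 / 15646042087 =-17.62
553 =553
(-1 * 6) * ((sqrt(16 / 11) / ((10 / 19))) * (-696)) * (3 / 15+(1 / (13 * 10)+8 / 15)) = 7643472 * sqrt(11) / 3575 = 7091.06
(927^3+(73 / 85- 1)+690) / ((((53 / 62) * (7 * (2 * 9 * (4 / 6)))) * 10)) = 699679167661 / 630700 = 1109369.22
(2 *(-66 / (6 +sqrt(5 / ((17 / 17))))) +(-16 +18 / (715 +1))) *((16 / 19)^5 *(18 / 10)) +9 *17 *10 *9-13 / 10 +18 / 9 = 1245708288 *sqrt(5) / 383795345 +1887727849229357 / 137398733510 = 13746.31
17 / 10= 1.70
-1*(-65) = 65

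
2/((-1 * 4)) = -1/2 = -0.50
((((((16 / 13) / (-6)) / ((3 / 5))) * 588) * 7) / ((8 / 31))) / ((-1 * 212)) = 53165 / 2067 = 25.72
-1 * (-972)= 972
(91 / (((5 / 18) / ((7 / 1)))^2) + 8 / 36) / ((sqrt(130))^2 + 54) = 314.07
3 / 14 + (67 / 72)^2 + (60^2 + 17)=131292895 / 36288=3618.08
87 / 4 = 21.75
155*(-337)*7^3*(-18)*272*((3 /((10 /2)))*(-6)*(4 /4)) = -315790913088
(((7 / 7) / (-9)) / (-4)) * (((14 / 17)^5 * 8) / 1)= 1075648 / 12778713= 0.08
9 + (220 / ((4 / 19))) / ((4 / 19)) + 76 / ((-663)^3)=4972.75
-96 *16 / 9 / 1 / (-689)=512 / 2067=0.25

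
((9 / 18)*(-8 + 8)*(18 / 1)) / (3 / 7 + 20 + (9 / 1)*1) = 0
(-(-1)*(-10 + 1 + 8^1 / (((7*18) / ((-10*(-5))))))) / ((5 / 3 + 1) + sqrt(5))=-2936 / 399 + 367*sqrt(5) / 133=-1.19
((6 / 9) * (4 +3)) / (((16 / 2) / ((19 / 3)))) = 133 / 36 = 3.69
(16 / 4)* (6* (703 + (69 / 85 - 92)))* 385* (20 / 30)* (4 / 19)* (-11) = -2819032832 / 323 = -8727655.83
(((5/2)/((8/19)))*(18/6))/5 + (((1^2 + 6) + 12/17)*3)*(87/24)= 23763/272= 87.36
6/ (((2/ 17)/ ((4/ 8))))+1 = 53/ 2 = 26.50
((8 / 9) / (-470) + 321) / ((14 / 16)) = 5431288 / 14805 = 366.85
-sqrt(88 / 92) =-sqrt(506) / 23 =-0.98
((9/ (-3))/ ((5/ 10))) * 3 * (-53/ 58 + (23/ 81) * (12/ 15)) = 16129/ 1305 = 12.36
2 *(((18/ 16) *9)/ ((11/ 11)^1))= 81/ 4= 20.25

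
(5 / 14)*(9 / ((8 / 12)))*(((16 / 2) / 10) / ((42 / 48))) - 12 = -372 / 49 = -7.59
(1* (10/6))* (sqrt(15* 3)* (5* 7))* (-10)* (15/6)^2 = -21875* sqrt(5)/2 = -24456.99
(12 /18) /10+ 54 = 811 /15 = 54.07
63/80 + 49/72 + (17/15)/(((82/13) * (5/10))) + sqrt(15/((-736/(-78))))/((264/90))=2.26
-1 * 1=-1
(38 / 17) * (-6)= -228 / 17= -13.41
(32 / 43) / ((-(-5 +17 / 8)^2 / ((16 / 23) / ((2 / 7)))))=-114688 / 523181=-0.22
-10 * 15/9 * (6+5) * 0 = 0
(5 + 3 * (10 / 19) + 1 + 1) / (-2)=-163 / 38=-4.29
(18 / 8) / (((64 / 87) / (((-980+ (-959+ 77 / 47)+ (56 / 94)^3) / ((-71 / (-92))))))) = -226373976423 / 29485732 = -7677.41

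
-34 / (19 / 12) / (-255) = 8 / 95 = 0.08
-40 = -40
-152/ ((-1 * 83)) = 152/ 83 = 1.83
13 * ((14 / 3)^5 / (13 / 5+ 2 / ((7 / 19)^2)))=1712969440 / 1032021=1659.82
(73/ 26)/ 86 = 0.03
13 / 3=4.33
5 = 5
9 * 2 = 18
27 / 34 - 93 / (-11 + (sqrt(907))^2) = 10515 / 15232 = 0.69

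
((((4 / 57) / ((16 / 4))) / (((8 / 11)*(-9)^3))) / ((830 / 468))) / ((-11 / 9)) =13 / 851580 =0.00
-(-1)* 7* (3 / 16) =21 / 16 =1.31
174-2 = 172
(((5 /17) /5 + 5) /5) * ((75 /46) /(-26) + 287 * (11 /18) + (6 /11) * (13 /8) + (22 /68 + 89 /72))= 3419282987 /19010420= 179.86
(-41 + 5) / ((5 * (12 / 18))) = -54 / 5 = -10.80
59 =59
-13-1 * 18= -31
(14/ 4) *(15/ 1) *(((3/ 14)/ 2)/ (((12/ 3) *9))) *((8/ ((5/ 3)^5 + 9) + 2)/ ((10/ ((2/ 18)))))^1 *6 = 1571/ 63744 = 0.02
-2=-2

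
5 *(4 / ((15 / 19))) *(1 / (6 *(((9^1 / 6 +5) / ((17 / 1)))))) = 1292 / 117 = 11.04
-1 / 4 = -0.25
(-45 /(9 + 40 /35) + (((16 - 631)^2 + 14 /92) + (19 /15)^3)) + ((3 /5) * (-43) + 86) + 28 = 4170027000419 /11022750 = 378310.95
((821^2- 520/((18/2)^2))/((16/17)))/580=928145617/751680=1234.76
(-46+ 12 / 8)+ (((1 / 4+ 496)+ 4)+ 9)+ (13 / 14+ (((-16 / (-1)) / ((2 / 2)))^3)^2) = 469775087 / 28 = 16777681.68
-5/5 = -1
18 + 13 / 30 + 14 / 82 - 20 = -1717 / 1230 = -1.40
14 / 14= 1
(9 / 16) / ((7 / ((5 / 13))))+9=13149 / 1456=9.03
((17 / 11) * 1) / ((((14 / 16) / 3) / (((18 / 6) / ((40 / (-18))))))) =-2754 / 385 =-7.15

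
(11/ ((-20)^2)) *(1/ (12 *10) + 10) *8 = 13211/ 6000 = 2.20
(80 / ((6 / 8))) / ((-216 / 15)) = -200 / 27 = -7.41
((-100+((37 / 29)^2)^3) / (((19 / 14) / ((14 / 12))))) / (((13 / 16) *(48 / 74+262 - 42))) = -0.46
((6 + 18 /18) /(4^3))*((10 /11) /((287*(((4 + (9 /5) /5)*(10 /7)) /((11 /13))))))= 175 /3718208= 0.00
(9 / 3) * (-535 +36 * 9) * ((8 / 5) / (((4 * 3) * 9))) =-422 / 45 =-9.38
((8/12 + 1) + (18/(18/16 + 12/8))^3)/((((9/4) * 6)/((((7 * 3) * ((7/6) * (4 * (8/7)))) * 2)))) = 21343424/3969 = 5377.53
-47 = -47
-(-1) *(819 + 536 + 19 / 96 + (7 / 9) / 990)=193197127 / 142560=1355.20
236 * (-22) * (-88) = 456896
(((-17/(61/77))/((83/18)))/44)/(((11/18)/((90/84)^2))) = -309825/1559404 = -0.20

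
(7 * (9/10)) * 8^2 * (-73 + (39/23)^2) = -74785536/2645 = -28274.30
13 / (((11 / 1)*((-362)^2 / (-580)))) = -1885 / 360371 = -0.01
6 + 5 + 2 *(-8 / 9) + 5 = 128 / 9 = 14.22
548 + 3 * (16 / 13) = 551.69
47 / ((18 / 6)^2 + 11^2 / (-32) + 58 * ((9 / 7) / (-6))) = -10528 / 1615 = -6.52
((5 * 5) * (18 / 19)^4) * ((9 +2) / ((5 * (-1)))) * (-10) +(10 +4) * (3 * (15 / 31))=1871943030 / 4039951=463.36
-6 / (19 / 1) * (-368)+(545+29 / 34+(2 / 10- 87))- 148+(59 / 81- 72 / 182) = 10180352821 / 23808330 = 427.60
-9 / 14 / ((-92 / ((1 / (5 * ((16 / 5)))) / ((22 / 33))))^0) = -9 / 14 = -0.64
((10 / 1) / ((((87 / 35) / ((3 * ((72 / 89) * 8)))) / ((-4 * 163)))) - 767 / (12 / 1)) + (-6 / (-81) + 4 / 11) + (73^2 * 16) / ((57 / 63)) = 2519582059525 / 58258332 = 43248.44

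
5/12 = 0.42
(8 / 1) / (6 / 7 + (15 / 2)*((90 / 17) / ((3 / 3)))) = 952 / 4827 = 0.20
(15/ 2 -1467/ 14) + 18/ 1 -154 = -1633/ 7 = -233.29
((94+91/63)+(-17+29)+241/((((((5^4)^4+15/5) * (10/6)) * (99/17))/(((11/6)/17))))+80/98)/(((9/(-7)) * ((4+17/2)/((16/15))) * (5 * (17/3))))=-291400146490151396/1149058342002571875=-0.25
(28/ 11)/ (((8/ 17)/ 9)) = 1071/ 22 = 48.68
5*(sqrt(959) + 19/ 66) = 95/ 66 + 5*sqrt(959) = 156.28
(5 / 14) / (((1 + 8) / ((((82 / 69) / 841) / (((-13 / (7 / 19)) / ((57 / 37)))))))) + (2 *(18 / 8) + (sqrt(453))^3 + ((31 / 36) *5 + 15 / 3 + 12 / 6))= 1764655169 / 111647796 + 453 *sqrt(453)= 9657.37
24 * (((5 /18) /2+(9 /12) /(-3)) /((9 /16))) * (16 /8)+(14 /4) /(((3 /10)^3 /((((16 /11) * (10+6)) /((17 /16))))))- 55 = 14010433 /5049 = 2774.89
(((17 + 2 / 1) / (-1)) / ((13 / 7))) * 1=-133 / 13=-10.23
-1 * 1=-1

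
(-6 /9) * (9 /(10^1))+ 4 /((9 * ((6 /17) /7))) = 1109 /135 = 8.21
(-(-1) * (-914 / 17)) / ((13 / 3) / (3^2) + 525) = -12339 / 120598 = -0.10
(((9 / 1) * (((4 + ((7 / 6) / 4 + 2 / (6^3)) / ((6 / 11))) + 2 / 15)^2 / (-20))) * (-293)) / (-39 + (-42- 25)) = -270048982133 / 9891072000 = -27.30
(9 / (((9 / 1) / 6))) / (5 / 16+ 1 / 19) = 608 / 37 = 16.43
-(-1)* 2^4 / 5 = 3.20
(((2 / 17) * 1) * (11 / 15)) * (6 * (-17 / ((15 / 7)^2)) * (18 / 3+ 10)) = -34496 / 1125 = -30.66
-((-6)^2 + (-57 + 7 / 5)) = 98 / 5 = 19.60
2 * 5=10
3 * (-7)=-21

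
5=5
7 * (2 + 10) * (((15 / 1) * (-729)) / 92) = -229635 / 23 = -9984.13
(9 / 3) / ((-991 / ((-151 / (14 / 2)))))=453 / 6937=0.07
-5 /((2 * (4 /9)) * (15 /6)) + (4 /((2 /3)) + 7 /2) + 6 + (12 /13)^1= 737 /52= 14.17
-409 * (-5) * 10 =20450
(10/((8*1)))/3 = 5/12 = 0.42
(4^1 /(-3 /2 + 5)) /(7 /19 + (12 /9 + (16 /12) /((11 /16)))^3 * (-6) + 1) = -101156 /18494623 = -0.01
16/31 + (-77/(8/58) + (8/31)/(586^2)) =-5937230983/10645276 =-557.73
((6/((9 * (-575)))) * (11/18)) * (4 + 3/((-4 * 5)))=-847/310500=-0.00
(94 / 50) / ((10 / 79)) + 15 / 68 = 128117 / 8500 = 15.07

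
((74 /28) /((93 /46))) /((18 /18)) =1.31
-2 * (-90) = 180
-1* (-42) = 42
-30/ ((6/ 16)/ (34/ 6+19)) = -5920/ 3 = -1973.33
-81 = -81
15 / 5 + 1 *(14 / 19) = 71 / 19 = 3.74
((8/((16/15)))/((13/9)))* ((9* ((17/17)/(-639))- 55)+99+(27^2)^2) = 2547141795/923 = 2759633.58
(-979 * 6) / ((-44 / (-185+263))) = 10413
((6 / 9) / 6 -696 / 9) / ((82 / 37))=-25715 / 738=-34.84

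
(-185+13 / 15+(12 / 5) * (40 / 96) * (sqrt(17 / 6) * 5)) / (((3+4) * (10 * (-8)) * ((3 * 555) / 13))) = 17953 / 6993000- 13 * sqrt(102) / 1118880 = 0.00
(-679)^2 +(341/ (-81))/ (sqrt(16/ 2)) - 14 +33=461060 - 341*sqrt(2)/ 324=461058.51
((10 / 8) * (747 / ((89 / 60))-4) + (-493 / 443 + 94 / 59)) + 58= 682.97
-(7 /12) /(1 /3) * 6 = -21 /2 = -10.50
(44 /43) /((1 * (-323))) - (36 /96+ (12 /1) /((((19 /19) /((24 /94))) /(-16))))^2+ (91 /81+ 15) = -373819856964409 /159049272384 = -2350.34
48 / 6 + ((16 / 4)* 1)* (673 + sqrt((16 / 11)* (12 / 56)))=2702.23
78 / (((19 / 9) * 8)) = 351 / 76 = 4.62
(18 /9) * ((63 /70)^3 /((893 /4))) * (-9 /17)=-6561 /1897625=-0.00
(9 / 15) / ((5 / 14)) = 42 / 25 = 1.68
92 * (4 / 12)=30.67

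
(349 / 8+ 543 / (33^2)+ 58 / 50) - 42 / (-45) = 3355351 / 72600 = 46.22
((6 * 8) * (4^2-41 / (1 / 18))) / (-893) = 1824 / 47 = 38.81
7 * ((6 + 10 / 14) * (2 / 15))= 94 / 15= 6.27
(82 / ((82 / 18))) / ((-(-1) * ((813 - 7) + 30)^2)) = 9 / 349448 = 0.00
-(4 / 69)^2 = -16 / 4761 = -0.00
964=964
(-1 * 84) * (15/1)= -1260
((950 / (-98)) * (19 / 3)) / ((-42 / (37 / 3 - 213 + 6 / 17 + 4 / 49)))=-2257964750 / 7714413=-292.69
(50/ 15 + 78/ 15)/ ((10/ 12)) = 256/ 25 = 10.24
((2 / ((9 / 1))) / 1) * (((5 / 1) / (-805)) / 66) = -1 / 47817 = -0.00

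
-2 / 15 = -0.13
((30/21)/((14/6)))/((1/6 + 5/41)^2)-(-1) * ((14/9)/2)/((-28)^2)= 261464407/35569296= 7.35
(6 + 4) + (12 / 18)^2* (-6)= 22 / 3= 7.33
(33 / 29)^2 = 1089 / 841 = 1.29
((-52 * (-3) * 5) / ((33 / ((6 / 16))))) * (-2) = -195 / 11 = -17.73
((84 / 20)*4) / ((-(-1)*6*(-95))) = -14 / 475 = -0.03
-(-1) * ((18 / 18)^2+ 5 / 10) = 1.50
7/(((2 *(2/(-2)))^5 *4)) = -7/128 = -0.05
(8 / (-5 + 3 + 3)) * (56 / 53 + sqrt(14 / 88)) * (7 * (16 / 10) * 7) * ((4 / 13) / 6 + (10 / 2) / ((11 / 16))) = 4926656 * sqrt(77) / 23595 + 551785472 / 113685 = 6685.85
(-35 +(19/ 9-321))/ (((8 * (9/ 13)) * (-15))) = 8281/ 1944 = 4.26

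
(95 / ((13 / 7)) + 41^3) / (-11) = -896638 / 143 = -6270.20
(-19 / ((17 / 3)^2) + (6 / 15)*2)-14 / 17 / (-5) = 539 / 1445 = 0.37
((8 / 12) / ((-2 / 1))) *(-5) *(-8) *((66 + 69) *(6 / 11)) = -10800 / 11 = -981.82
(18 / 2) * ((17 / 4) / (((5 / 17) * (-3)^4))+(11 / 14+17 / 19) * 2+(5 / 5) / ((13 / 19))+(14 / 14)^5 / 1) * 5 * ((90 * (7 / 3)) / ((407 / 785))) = 65972267425 / 603174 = 109375.18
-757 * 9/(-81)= 757/9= 84.11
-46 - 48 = -94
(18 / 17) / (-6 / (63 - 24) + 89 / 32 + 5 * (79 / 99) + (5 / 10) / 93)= 22980672 / 143738417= 0.16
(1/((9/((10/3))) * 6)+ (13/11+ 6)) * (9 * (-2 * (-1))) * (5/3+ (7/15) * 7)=955192/1485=643.23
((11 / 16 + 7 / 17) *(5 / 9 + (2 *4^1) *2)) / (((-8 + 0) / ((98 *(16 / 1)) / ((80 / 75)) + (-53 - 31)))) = -3430427 / 1088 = -3152.97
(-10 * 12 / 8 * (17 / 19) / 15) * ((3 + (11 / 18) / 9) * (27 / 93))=-8449 / 10602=-0.80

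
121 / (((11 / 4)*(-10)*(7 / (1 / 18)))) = -11 / 315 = -0.03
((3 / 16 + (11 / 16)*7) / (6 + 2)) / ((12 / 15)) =25 / 32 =0.78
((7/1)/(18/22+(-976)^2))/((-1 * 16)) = -77/167653520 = -0.00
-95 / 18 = -5.28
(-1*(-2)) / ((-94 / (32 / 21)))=-32 / 987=-0.03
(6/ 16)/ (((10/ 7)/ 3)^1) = 63/ 80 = 0.79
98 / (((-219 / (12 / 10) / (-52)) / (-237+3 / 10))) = -12062232 / 1825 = -6609.44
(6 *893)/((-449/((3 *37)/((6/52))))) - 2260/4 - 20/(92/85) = -12063.20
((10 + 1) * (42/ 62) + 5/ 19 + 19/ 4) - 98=-201521/ 2356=-85.54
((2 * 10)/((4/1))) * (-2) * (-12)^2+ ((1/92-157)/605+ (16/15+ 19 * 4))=-20693267/15180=-1363.19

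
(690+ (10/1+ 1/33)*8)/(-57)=-25418/1881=-13.51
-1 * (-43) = 43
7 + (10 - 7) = 10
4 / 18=2 / 9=0.22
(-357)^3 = -45499293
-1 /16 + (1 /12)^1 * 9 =11 /16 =0.69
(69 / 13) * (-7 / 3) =-161 / 13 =-12.38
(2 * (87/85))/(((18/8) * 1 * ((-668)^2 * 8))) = 29/113787120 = 0.00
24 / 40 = 3 / 5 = 0.60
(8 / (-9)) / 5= -8 / 45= -0.18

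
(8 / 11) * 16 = 128 / 11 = 11.64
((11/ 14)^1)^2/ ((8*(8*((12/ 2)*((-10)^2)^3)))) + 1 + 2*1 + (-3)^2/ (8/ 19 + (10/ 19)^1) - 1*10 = 188160000121/ 75264000000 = 2.50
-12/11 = -1.09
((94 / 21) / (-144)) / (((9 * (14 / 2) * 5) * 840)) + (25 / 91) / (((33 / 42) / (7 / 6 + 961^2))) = 1421070444359483 / 4400827200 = 322909.85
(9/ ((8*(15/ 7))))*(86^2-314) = 74361/ 20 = 3718.05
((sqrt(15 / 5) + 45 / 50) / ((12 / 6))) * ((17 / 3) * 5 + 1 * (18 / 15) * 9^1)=1761 / 100 + 587 * sqrt(3) / 30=51.50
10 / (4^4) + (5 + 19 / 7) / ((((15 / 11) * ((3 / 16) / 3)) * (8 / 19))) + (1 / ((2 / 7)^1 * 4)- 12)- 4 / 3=2722301 / 13440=202.55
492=492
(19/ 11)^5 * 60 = 148565940/ 161051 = 922.48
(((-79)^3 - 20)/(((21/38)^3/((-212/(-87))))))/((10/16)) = -2185024110848/191835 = -11390122.30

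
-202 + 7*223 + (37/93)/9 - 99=1260.04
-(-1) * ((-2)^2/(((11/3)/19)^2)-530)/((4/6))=-76701/121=-633.89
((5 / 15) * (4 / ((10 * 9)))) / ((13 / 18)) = 4 / 195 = 0.02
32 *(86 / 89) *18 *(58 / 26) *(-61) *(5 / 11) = -438145920 / 12727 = -34426.49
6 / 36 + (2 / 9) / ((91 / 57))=0.31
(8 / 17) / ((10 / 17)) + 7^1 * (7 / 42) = 59 / 30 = 1.97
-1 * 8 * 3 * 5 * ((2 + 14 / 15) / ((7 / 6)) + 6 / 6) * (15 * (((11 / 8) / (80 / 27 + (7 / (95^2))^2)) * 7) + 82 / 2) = -1725924650015961 / 45612359261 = -37838.97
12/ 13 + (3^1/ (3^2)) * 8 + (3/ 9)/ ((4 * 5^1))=2813/ 780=3.61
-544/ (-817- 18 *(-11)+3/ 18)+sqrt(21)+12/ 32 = 5.84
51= 51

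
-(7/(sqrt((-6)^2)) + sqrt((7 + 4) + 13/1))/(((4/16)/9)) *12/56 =-108 *sqrt(6)/7 - 9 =-46.79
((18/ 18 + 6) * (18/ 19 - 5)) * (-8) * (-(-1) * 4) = 17248/ 19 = 907.79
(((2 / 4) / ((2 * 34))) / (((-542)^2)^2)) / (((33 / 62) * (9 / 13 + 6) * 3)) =403 / 50542940646944064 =0.00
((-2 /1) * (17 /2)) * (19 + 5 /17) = -328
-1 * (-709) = 709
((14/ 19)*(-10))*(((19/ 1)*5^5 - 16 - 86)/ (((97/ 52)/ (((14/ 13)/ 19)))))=-464700320/ 35017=-13270.71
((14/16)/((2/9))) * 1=63/16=3.94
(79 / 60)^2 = 6241 / 3600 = 1.73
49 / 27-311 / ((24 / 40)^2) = -23276 / 27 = -862.07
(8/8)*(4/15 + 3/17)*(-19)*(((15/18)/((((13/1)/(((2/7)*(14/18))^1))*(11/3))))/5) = -2147/328185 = -0.01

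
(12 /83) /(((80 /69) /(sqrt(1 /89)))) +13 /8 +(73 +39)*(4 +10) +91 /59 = 207*sqrt(89) /147740 +741591 /472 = 1571.18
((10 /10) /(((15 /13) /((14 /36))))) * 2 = 0.67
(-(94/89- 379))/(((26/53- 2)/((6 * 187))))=-1000128921/3560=-280935.09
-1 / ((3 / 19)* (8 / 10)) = -95 / 12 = -7.92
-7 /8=-0.88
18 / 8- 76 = -295 / 4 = -73.75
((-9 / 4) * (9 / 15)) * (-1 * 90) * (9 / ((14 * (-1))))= -2187 / 28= -78.11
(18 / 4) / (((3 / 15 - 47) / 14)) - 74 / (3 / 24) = -15427 / 26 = -593.35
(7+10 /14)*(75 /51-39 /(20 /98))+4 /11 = -9572009 /6545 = -1462.49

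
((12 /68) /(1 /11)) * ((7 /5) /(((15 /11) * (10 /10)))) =847 /425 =1.99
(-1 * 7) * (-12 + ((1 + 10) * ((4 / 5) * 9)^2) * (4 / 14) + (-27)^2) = -153987 / 25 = -6159.48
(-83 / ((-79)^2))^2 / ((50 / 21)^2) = 3038049 / 97375202500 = 0.00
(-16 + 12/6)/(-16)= 7/8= 0.88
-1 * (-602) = 602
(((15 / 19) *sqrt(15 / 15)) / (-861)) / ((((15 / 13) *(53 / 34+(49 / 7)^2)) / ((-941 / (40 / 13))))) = 2703493 / 562422420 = 0.00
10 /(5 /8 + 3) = 80 /29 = 2.76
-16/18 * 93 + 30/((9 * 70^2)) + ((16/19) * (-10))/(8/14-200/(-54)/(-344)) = -24863591093/254526090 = -97.69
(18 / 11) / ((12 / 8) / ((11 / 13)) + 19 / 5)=0.29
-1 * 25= -25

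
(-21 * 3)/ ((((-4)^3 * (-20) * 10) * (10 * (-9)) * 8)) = 7/ 1024000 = 0.00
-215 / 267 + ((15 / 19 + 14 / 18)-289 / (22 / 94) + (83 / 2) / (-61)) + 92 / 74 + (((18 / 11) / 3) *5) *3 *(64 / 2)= -66752684381 / 68698566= -971.68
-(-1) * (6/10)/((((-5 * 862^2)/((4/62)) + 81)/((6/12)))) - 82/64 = -11805094993/9213732640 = -1.28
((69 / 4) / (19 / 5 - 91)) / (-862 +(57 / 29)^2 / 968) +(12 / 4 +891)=136763665486989 / 152979452326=894.00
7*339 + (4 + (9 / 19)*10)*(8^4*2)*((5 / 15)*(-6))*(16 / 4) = -10833889 / 19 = -570204.68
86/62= 43/31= 1.39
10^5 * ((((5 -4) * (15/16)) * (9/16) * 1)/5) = 84375/8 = 10546.88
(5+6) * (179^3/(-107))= -63088729/107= -589614.29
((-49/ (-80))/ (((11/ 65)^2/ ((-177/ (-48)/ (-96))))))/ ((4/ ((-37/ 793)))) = 0.01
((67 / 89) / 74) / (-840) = -67 / 5532240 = -0.00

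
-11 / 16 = -0.69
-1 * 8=-8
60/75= 4/5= 0.80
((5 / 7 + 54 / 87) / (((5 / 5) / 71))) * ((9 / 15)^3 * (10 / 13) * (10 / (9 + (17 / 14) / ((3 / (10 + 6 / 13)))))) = 6234084 / 523885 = 11.90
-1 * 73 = -73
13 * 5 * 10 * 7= 4550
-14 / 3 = -4.67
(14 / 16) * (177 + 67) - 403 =-189.50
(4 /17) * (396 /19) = 1584 /323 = 4.90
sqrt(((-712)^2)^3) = 360944128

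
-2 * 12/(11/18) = -432/11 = -39.27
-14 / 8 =-7 / 4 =-1.75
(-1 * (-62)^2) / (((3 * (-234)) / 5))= 9610 / 351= 27.38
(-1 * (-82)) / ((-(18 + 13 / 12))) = -984 / 229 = -4.30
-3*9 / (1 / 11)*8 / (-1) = 2376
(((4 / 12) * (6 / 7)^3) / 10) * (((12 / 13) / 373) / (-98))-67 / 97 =-27301563857 / 39526114355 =-0.69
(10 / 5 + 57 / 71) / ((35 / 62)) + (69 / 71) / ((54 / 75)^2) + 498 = 135488869 / 268380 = 504.84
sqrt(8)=2 * sqrt(2)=2.83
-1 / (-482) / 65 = 1 / 31330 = 0.00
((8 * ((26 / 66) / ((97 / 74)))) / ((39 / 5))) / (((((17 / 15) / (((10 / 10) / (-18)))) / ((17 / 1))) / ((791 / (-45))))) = 1170680 / 259281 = 4.52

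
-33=-33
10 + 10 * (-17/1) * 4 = -670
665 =665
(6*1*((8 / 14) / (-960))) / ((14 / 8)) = -1 / 490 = -0.00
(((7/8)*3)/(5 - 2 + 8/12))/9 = 7/88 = 0.08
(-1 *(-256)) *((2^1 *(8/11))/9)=4096/99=41.37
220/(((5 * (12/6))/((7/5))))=154/5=30.80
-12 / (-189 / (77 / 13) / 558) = 2728 / 13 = 209.85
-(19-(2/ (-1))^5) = -51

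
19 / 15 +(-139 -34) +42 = -1946 / 15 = -129.73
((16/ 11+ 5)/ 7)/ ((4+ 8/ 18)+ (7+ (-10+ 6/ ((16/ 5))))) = 0.28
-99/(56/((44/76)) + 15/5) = -1089/1097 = -0.99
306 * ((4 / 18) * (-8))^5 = -35651584 / 6561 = -5433.86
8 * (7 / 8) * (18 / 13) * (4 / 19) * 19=504 / 13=38.77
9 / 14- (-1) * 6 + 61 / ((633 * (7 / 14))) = 60577 / 8862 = 6.84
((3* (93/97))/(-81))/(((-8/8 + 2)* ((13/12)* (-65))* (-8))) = -31/491790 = -0.00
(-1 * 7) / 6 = -7 / 6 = -1.17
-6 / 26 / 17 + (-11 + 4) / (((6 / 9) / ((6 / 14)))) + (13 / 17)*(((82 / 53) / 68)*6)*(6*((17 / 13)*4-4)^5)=-2.74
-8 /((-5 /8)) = 64 /5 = 12.80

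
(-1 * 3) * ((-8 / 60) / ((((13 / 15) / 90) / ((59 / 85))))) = 6372 / 221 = 28.83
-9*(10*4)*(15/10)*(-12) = 6480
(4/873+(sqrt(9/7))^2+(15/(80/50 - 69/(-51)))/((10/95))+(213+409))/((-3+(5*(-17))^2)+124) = 0.09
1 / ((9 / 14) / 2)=28 / 9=3.11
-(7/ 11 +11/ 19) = -254/ 209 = -1.22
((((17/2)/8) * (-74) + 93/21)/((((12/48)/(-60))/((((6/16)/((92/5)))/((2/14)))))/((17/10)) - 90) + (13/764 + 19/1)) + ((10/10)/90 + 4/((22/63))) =1037674362553/33145207920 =31.31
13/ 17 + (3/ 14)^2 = 2701/ 3332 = 0.81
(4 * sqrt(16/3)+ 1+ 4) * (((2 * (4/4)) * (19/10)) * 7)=133+ 2128 * sqrt(3)/15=378.72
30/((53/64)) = 1920/53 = 36.23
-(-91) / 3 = 91 / 3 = 30.33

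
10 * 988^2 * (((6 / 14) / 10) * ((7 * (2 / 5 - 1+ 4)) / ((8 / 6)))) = 37337508 / 5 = 7467501.60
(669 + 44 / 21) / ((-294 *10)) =-14093 / 61740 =-0.23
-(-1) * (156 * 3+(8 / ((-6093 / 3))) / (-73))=69387092 / 148263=468.00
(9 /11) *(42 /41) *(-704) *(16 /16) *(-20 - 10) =17701.46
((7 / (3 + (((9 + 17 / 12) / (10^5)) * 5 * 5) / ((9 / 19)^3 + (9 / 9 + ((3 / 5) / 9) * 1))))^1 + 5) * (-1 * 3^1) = -1020010617 / 46375031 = -21.99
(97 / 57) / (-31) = -97 / 1767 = -0.05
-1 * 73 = -73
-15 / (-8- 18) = 15 / 26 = 0.58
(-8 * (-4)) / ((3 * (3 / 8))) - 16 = 112 / 9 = 12.44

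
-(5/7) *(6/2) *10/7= -150/49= -3.06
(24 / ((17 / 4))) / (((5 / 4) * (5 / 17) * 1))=384 / 25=15.36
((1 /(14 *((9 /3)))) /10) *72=6 /35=0.17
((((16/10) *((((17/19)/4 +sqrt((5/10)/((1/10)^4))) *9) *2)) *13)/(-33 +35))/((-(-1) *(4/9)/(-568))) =-11962080 *sqrt(2)- 5083884/95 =-16970450.34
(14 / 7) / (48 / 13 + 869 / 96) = 2496 / 15905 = 0.16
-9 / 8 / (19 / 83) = -747 / 152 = -4.91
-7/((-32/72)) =63/4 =15.75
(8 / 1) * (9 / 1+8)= 136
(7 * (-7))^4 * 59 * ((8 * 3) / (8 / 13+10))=17686409468 / 23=768974324.70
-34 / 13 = -2.62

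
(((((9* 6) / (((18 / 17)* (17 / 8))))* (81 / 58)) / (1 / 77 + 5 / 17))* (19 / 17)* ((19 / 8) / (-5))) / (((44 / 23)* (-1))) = 4707801 / 155440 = 30.29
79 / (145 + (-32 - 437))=-79 / 324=-0.24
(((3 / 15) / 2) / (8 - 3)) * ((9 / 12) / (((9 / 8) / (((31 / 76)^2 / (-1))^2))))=923521 / 2502163200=0.00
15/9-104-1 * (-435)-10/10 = 995/3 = 331.67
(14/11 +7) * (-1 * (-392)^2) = -1271220.36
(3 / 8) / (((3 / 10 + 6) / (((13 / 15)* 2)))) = 13 / 126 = 0.10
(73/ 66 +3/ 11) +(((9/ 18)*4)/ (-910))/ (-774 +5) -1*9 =-175997119/ 23093070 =-7.62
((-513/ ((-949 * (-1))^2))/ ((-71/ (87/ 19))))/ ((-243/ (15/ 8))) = -145/ 511541368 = -0.00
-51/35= -1.46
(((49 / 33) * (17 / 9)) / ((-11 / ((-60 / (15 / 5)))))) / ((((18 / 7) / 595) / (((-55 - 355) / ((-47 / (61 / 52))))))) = 216927048625 / 17965233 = 12074.83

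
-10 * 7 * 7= -490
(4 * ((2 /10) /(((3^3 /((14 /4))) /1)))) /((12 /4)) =0.03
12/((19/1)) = 0.63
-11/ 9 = -1.22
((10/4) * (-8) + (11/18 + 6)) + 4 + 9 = -7/18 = -0.39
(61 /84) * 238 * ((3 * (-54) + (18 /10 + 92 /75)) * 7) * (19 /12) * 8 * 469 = -771238646927 /675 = -1142575773.23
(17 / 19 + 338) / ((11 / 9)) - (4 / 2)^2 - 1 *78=40813 / 209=195.28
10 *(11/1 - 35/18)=815/9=90.56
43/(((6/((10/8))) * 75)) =43/360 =0.12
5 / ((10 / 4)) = 2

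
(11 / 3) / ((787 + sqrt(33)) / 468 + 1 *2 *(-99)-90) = -57484713 / 4488798994-429 *sqrt(33) / 4488798994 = -0.01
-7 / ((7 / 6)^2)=-36 / 7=-5.14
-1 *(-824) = 824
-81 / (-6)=27 / 2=13.50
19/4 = 4.75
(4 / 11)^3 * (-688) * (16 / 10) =-352256 / 6655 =-52.93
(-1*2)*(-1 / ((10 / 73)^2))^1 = 5329 / 50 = 106.58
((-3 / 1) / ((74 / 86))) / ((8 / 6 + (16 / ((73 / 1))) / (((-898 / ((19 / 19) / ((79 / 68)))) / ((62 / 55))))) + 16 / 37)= -55115017155 / 27909804932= -1.97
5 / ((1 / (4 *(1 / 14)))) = 1.43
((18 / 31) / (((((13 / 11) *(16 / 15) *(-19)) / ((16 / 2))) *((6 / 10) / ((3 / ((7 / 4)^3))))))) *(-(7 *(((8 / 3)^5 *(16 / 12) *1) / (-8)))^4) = 8877495585472721715200 / 80094924475371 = 110837180.30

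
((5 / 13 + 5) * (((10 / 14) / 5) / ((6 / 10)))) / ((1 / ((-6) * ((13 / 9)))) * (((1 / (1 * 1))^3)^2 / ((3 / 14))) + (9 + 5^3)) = 10 / 1041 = 0.01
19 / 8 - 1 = 1.38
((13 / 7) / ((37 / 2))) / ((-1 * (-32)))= 13 / 4144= 0.00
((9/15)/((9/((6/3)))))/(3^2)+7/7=1.01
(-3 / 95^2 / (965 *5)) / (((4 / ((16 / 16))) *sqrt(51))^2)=-1 / 11844410000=-0.00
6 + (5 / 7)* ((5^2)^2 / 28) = 4301 / 196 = 21.94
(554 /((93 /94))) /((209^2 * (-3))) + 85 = 1035842839 /12186999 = 85.00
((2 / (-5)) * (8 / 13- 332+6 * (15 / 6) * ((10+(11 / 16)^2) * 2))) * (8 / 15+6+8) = 1040187 / 10400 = 100.02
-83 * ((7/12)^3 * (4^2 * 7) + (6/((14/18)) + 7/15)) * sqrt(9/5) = -9541597 * sqrt(5)/6300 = -3386.61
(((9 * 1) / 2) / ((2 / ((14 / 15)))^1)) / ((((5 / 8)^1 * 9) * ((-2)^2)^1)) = 7 / 75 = 0.09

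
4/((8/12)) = 6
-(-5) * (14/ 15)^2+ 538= 24406/ 45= 542.36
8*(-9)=-72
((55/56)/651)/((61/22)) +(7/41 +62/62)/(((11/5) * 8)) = 33630095/501470508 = 0.07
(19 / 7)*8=152 / 7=21.71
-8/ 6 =-4/ 3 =-1.33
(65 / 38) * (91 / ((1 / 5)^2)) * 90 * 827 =5503168125 / 19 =289640427.63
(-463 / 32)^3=-99252847 / 32768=-3028.96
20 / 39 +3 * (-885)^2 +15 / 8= 733099345 / 312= 2349677.39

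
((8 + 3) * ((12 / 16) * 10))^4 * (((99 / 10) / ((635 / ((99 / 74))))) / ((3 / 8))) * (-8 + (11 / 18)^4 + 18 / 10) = -28177129453055 / 1804416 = -15615650.41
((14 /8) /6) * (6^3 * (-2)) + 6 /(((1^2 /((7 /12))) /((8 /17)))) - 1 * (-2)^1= -2080 /17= -122.35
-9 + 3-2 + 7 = -1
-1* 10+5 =-5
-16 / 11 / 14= -0.10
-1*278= -278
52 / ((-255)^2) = 52 / 65025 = 0.00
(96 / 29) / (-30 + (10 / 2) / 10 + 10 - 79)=-192 / 5713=-0.03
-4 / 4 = -1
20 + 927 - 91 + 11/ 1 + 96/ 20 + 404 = 6379/ 5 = 1275.80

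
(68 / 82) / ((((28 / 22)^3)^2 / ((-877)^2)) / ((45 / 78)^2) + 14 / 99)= 5211787946911425 / 888864380414213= 5.86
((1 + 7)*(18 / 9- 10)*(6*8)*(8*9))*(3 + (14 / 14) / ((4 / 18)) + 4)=-2543616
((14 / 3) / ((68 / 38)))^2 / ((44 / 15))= 88445 / 38148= 2.32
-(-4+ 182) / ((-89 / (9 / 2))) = 9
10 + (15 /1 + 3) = 28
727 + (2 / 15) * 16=10937 / 15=729.13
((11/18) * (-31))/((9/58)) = -122.09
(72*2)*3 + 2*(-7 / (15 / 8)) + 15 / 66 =140171 / 330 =424.76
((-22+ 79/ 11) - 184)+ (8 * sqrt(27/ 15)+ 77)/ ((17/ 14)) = -25321/ 187+ 336 * sqrt(5)/ 85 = -126.57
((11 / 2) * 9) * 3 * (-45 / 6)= -4455 / 4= -1113.75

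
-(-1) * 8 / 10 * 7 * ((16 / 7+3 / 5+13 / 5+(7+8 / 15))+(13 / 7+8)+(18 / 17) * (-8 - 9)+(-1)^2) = 2468 / 75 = 32.91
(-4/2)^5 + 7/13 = -409/13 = -31.46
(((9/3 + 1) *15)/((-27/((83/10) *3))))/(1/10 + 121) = -1660/3633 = -0.46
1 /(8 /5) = 5 /8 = 0.62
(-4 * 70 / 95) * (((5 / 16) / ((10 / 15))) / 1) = -105 / 76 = -1.38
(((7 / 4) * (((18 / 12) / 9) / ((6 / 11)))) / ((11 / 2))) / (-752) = -7 / 54144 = -0.00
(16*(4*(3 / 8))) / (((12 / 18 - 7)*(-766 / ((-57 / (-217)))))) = 108 / 83111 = 0.00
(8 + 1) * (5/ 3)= 15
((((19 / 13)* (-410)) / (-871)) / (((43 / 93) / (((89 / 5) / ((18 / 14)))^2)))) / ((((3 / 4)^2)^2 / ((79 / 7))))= 54159451462144 / 5324131215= 10172.45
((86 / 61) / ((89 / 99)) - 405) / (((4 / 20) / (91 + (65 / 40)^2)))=-65630271915 / 347456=-188888.01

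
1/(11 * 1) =1/11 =0.09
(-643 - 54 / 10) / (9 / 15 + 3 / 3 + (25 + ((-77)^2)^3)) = -1621 / 521055950289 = -0.00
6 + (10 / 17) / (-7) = 704 / 119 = 5.92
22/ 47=0.47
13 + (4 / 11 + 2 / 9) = 1345 / 99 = 13.59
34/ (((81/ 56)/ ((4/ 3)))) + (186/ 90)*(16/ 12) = 41428/ 1215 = 34.10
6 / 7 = 0.86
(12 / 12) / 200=1 / 200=0.00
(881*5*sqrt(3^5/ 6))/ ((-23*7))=-39645*sqrt(2)/ 322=-174.12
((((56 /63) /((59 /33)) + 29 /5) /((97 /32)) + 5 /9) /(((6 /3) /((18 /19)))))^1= 678083 /543685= 1.25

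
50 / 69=0.72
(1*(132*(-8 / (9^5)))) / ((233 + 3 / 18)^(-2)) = -172233688 / 177147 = -972.26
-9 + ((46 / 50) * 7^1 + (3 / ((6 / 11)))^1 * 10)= 52.44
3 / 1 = 3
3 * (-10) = -30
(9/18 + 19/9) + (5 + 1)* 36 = 3935/18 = 218.61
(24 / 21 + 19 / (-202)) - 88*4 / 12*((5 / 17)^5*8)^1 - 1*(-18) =111620744885 / 6023033394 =18.53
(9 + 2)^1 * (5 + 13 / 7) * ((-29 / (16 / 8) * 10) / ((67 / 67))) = -76560 / 7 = -10937.14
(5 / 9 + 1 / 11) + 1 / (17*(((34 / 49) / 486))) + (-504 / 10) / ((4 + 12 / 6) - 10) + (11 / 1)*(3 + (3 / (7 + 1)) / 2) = 204876863 / 2288880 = 89.51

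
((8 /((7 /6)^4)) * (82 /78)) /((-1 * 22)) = -70848 /343343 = -0.21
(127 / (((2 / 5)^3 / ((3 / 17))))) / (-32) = -47625 / 4352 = -10.94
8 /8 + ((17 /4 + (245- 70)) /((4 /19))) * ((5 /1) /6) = 22737 /32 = 710.53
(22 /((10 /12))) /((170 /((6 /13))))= 396 /5525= 0.07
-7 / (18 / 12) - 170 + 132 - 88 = -130.67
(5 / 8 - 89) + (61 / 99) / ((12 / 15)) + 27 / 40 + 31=-55.93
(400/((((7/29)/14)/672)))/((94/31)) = 241651200/47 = 5141514.89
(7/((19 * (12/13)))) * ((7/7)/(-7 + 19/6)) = -91/874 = -0.10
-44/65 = -0.68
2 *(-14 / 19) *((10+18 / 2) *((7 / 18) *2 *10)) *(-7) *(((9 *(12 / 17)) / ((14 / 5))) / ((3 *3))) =19600 / 51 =384.31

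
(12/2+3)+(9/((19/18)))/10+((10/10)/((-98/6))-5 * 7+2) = -108036/4655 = -23.21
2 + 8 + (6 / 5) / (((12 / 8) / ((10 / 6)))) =34 / 3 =11.33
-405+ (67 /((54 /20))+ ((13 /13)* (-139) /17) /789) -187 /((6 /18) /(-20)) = 1308548674 /120717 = 10839.80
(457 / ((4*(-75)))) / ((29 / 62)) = -14167 / 4350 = -3.26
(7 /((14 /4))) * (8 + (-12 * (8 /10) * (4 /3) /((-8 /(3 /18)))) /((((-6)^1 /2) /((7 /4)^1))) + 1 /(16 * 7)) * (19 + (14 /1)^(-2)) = 29487845 /98784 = 298.51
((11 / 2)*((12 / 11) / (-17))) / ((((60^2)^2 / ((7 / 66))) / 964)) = -1687 / 605880000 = -0.00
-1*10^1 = -10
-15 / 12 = -5 / 4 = -1.25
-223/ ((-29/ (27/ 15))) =2007/ 145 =13.84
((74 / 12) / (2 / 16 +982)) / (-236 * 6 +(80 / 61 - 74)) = -4514 / 1070241255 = -0.00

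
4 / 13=0.31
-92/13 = -7.08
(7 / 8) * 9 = 63 / 8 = 7.88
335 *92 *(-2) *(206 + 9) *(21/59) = -4717027.12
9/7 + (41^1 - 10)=226/7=32.29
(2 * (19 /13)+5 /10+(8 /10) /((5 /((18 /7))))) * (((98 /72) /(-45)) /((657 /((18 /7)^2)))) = -239 /204750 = -0.00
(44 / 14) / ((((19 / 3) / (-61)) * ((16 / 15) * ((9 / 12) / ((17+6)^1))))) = -231495 / 266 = -870.28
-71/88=-0.81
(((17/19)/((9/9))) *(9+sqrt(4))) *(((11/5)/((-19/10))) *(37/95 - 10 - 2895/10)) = 116901367/34295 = 3408.70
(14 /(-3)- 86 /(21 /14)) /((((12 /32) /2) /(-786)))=259904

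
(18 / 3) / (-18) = -1 / 3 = -0.33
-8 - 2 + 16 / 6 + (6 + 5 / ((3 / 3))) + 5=26 / 3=8.67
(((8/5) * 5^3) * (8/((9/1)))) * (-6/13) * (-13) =3200/3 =1066.67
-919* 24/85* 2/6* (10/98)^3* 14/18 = -0.07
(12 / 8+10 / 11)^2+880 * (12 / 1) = 10565.80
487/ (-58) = -487/ 58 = -8.40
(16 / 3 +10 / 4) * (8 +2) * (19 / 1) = 4465 / 3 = 1488.33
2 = 2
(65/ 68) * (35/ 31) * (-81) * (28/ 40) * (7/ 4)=-1805895/ 16864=-107.09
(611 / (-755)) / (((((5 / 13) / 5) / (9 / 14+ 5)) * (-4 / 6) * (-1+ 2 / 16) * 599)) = -3764982 / 22160005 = -0.17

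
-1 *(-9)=9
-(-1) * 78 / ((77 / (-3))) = -234 / 77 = -3.04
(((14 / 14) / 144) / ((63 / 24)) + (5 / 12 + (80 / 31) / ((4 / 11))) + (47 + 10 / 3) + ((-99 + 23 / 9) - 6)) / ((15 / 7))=-1045129 / 50220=-20.81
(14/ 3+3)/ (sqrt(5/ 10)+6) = 92/ 71- 23 * sqrt(2)/ 213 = 1.14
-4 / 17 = -0.24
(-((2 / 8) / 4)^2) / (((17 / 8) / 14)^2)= -0.17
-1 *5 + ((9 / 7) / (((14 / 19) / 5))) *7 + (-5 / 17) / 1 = 13275 / 238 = 55.78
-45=-45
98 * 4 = 392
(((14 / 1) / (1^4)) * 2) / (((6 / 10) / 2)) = 280 / 3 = 93.33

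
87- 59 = 28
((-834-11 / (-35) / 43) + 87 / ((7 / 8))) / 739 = -1105519 / 1112195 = -0.99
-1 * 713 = -713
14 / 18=7 / 9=0.78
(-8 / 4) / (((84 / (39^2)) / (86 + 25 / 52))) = -175383 / 56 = -3131.84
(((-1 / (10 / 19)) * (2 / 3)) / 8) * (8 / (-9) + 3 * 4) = -95 / 54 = -1.76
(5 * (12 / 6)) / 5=2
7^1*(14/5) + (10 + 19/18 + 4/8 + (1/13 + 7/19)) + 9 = 451279/11115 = 40.60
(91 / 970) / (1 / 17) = 1547 / 970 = 1.59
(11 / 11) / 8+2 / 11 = 0.31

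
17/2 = 8.50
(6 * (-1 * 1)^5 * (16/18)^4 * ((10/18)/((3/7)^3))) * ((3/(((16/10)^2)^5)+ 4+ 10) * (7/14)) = -25830785334865/139314069504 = -185.41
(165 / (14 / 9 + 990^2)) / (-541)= -1485 / 4772114474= -0.00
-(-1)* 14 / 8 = 7 / 4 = 1.75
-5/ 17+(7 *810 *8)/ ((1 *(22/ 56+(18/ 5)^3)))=2698096645/ 2799407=963.81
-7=-7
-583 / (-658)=0.89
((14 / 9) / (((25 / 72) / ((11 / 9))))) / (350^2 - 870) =616 / 13683375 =0.00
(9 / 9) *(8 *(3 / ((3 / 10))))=80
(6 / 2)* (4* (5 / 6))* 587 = 5870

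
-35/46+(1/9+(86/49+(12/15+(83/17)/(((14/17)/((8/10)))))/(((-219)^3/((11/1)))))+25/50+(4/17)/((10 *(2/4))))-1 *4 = -2362108895401/1006178854905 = -2.35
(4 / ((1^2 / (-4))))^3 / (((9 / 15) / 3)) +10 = -20470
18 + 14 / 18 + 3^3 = 412 / 9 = 45.78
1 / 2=0.50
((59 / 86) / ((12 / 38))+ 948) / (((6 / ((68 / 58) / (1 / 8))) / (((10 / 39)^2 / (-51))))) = -98057800 / 51210549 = -1.91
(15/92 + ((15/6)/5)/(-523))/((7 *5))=7799/1684060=0.00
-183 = -183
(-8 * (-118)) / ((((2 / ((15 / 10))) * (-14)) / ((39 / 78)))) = -177 / 7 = -25.29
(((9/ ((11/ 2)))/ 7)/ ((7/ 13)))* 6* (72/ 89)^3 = 524040192/ 379978291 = 1.38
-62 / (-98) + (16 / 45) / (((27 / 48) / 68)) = 865547 / 19845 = 43.62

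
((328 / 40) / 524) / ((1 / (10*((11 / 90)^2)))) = 4961 / 2122200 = 0.00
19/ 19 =1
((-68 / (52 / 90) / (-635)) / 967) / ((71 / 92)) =28152 / 113352707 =0.00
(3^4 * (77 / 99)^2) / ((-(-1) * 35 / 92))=644 / 5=128.80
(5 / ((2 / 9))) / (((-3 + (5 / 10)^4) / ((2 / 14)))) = -360 / 329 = -1.09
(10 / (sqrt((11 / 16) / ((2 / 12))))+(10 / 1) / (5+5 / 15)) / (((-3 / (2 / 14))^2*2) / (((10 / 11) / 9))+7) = 75 / 349552+50*sqrt(66) / 720951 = 0.00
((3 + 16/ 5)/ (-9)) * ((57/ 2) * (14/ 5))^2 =-548359/ 125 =-4386.87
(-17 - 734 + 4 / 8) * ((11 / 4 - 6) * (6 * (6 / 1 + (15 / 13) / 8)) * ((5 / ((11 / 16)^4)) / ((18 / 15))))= 24553958400 / 14641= 1677068.40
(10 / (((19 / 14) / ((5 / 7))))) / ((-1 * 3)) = -100 / 57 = -1.75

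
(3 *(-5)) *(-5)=75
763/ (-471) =-763/ 471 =-1.62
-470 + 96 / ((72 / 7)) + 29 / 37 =-51047 / 111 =-459.88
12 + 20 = 32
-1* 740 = -740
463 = 463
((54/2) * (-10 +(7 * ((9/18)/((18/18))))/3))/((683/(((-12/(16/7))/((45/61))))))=67893/27320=2.49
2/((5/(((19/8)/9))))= 0.11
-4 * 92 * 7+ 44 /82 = -105594 /41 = -2575.46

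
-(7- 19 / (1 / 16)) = 297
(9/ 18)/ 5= 1/ 10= 0.10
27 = 27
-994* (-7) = 6958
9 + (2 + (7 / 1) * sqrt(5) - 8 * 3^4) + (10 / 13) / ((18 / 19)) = -74434 / 117 + 7 * sqrt(5) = -620.54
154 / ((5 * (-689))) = -154 / 3445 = -0.04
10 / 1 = 10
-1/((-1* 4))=0.25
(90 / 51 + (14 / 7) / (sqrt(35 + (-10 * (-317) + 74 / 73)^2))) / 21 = 146 * sqrt(53585028771) / 1125285604191 + 10 / 119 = 0.08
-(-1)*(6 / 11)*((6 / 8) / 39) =3 / 286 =0.01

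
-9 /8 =-1.12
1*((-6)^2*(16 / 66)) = 96 / 11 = 8.73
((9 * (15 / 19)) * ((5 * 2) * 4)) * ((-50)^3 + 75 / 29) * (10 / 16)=-12234121875 / 551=-22203487.98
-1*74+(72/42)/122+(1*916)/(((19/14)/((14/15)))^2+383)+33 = -38.61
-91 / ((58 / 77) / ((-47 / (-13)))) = -25333 / 58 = -436.78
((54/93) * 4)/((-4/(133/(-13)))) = 2394/403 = 5.94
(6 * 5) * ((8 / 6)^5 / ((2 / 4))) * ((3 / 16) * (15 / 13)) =54.70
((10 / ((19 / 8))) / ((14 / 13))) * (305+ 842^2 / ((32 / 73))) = 6324565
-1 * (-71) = 71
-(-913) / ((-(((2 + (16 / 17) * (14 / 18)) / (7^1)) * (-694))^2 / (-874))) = 2189701269 / 201323848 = 10.88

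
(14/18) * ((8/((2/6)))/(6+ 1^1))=8/3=2.67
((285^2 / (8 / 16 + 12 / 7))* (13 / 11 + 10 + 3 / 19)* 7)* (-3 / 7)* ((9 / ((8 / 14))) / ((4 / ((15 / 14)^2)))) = -30775190625 / 5456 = -5640614.12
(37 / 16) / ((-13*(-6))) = 37 / 1248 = 0.03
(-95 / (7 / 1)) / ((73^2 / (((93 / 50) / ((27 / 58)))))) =-17081 / 1678635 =-0.01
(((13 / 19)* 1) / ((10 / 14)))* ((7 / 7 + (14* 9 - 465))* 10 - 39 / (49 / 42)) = -310622 / 95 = -3269.71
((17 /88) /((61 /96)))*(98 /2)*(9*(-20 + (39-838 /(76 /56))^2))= 987926261364 /22021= 44862915.46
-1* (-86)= 86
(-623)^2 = 388129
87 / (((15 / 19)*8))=13.78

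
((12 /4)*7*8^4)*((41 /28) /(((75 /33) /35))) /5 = 9698304 /25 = 387932.16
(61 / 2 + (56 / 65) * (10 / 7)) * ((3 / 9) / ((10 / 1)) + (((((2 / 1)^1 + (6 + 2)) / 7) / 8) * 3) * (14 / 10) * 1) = 2585 / 104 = 24.86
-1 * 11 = -11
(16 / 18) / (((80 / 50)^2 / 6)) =25 / 12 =2.08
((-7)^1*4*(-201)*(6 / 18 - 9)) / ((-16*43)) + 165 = 20287 / 86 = 235.90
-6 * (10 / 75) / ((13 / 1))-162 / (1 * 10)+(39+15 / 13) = 1553 / 65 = 23.89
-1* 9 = -9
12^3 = 1728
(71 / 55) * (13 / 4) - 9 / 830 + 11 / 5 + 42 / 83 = 125823 / 18260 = 6.89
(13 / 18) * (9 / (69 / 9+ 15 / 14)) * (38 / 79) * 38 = 394212 / 28993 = 13.60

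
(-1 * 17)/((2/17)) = -144.50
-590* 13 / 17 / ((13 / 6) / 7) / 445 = -4956 / 1513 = -3.28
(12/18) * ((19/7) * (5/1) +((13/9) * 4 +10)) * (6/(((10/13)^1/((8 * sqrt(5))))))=384592 * sqrt(5)/315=2730.08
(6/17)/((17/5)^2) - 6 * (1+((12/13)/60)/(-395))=-752966922/126141275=-5.97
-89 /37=-2.41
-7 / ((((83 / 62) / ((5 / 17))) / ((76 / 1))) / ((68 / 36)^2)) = -2803640 / 6723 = -417.02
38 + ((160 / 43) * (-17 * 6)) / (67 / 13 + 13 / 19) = -837406 / 31003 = -27.01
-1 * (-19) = 19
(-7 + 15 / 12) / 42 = -23 / 168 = -0.14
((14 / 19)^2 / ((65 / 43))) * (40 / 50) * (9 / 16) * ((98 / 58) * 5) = 929187 / 680485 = 1.37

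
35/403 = 0.09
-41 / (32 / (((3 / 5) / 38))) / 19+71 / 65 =327757 / 300352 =1.09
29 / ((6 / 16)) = 232 / 3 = 77.33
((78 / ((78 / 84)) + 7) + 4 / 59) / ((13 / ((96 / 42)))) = 85968 / 5369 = 16.01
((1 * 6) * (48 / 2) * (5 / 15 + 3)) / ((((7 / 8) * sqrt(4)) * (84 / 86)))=13760 / 49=280.82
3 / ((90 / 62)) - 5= -44 / 15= -2.93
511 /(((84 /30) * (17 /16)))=2920 /17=171.76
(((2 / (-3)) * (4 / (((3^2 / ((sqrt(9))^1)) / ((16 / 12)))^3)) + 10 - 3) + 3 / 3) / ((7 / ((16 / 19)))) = 271744 / 290871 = 0.93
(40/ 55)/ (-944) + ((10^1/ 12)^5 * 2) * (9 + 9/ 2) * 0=-1/ 1298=-0.00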